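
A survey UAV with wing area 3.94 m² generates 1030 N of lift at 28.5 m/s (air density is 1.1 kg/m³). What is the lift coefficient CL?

From L = ½ρv²S·CL, rearranging gives CL = 2L/(ρv²S).
CL = 2 × 1030 / (1.1 × 28.5² × 3.94) = 0.585

CL = 0.585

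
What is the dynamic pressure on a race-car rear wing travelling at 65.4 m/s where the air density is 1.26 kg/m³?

q = 2690 Pa

q = ½ρv² = ½ × 1.26 × 65.4² = 2690 Pa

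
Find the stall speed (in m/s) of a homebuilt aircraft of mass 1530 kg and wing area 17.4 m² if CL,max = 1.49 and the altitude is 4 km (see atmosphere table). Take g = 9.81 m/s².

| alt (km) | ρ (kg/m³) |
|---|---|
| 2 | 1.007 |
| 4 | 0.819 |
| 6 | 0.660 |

At 4 km, from the table: ρ = 0.819 kg/m³.
Stall occurs when L = W at CL,max. W = mg = 1530 × 9.81 = 15010 N.
V_stall = √(2W/(ρ·S·CL,max)) = √(2 × 15010 / (0.819 × 17.4 × 1.49))
V_stall = √1414 = 37.6 m/s

V_stall = 37.6 m/s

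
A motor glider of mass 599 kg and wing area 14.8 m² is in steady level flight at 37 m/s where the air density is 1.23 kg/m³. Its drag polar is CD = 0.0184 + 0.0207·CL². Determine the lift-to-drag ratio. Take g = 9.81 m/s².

L/D = 20.5

In steady level flight, lift balances weight: W = mg = 599 × 9.81 = 5876.2 N.
q = ½ρv² = ½ × 1.23 × 37² = 841.9 Pa.
CL = W/(q·S) = 5876.2 / (841.9 × 14.8) = 0.4716.
CD = 0.0184 + 0.0207 × 0.4716² = 0.023.
L/D = CL/CD = 0.4716 / 0.023 = 20.5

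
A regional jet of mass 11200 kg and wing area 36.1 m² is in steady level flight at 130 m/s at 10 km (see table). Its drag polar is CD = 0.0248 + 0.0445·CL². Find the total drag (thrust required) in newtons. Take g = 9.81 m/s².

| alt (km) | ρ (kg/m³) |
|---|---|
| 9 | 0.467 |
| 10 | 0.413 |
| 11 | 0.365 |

D = 7390 N

At 10 km, from the table: ρ = 0.413 kg/m³.
Level flight ⇒ L = W = m·g = 11200 × 9.81 = 1.0987×10^5 N.
q = ½ρv² = ½ × 0.413 × 130² = 3490 Pa.
CL = W/(q·S) = 1.0987×10^5 / (3490 × 36.1) = 0.8721.
CD = 0.0248 + 0.0445 × 0.8721² = 0.05865.
D = q·S·CD = 3490 × 36.1 × 0.05865 = 7388 N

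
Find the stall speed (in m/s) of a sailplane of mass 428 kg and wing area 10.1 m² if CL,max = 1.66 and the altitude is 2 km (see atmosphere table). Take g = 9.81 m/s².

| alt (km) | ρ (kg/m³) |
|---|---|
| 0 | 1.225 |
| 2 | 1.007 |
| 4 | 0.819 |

At 2 km, from the table: ρ = 1.007 kg/m³.
Stall occurs when L = W at CL,max. W = mg = 428 × 9.81 = 4199 N.
V_stall = √(2W/(ρ·S·CL,max)) = √(2 × 4199 / (1.007 × 10.1 × 1.66))
V_stall = √497.4 = 22.3 m/s

V_stall = 22.3 m/s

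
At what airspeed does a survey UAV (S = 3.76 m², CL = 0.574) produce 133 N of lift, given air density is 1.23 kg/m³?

v = 10 m/s

L = ½ρv²S·CL ⇒ v = √(2L/(ρ·S·CL))
v = √(2 × 133 / (1.23 × 3.76 × 0.574)) = √100.2 = 10 m/s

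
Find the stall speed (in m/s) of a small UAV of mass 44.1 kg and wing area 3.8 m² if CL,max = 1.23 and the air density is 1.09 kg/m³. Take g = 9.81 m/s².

V_stall = 13 m/s

At stall, lift equals weight: L = W = m·g = 44.1 × 9.81 = 432.6 N.
From L = ½ρV²S·CL,max = W: V_stall = √(2W/(ρSCL,max)) = √(2·432.6/(1.09·3.8·1.23))
V_stall = √169.8 = 13 m/s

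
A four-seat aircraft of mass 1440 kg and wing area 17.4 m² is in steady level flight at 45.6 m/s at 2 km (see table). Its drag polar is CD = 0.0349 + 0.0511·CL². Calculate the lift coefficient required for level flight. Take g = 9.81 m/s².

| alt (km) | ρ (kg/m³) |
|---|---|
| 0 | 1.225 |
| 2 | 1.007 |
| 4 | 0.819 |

At 2 km, from the table: ρ = 1.007 kg/m³.
In steady level flight, lift balances weight: W = mg = 1440 × 9.81 = 14126 N.
q = ½ρv² = ½ × 1.007 × 45.6² = 1047 Pa.
Required CL = L/(qS) = 14126/(1047·17.4) = 0.7754.

CL = 0.775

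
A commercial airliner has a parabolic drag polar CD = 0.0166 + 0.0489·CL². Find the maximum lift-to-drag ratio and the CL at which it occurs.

For CD = CD0 + K·CL², (L/D)max occurs at CL* = √(CD0/K) and equals 1/(2√(K·CD0)).
(L/D)max = 1/(2√(0.0489 × 0.0166)) = 1/(2 × 0.02849) = 17.5
CL* = √(0.0166/0.0489) = 0.583

(L/D)max = 17.5, at CL = 0.583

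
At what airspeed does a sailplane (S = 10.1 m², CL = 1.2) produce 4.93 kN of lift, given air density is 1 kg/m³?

v = 28.5 m/s

L = ½ρv²S·CL ⇒ v = √(2L/(ρ·S·CL))
v = √(2 × 4930 / (1 × 10.1 × 1.2)) = √813.5 = 28.5 m/s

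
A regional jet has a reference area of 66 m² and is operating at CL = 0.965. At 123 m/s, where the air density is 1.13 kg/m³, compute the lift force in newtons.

L = 5.44×10^5 N

L = ½ρv²S·CL = ½ × 1.13 × 123² × 66 × 0.965 = 5.44×10^5 N ≈ 544 kN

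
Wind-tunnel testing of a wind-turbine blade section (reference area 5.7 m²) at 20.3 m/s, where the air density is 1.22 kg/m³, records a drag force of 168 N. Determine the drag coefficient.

From D = ½ρv²S·CD, rearranging gives CD = 2D/(ρv²S).
CD = 2 × 168 / (1.22 × 20.3² × 5.7) = 0.117

CD = 0.117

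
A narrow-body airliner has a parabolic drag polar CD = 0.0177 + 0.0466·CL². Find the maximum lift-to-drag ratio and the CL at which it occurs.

For CD = CD0 + K·CL², (L/D)max occurs at CL* = √(CD0/K) and equals 1/(2√(K·CD0)).
(L/D)max = 1/(2√(0.0466 × 0.0177)) = 1/(2 × 0.02872) = 17.4
CL* = √(0.0177/0.0466) = 0.616

(L/D)max = 17.4, at CL = 0.616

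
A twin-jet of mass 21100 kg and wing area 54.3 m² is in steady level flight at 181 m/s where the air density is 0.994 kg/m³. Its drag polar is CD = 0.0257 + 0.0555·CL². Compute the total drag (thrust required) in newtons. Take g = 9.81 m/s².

Level flight ⇒ L = W = m·g = 21100 × 9.81 = 2.0699×10^5 N.
Dynamic pressure q = 0.5 × 0.994 × 181² = 16280 Pa.
Required CL = L/(qS) = 2.0699×10^5/(16280·54.3) = 0.2341.
CD = 0.0257 + 0.0555 × 0.2341² = 0.02874.
D = q·S·CD = 16280 × 54.3 × 0.02874 = 25410 N

D = 25400 N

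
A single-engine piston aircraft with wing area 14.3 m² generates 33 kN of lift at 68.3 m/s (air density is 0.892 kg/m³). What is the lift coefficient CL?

From L = ½ρv²S·CL, rearranging gives CL = 2L/(ρv²S).
CL = 2 × 33000 / (0.892 × 68.3² × 14.3) = 1.11

CL = 1.11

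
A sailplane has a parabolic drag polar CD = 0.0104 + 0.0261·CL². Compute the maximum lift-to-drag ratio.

For CD = CD0 + K·CL², (L/D)max occurs at CL* = √(CD0/K) and equals 1/(2√(K·CD0)).
(L/D)max = 1/(2√(0.0261 × 0.0104)) = 1/(2 × 0.01648) = 30.3

(L/D)max = 30.3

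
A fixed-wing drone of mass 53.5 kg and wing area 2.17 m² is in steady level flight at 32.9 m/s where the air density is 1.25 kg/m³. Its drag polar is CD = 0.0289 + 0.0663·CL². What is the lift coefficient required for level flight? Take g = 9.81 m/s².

CL = 0.358

In steady level flight, lift balances weight: W = mg = 53.5 × 9.81 = 524.84 N.
Dynamic pressure q = 0.5 × 1.25 × 32.9² = 676.5 Pa.
CL = W/(q·S) = 524.84 / (676.5 × 2.17) = 0.3575.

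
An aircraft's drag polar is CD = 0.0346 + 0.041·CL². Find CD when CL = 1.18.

CD = 0.0917

CD = 0.0346 + 0.041 × 1.18² = 0.0346 + 0.05709 = 0.0917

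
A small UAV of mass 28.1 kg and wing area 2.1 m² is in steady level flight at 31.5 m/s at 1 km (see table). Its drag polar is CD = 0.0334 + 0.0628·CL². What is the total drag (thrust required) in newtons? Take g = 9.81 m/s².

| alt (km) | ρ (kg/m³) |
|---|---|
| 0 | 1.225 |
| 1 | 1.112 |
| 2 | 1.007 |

At 1 km, from the table: ρ = 1.112 kg/m³.
Level flight ⇒ L = W = m·g = 28.1 × 9.81 = 275.66 N.
q = ½ρv² = ½ × 1.112 × 31.5² = 551.7 Pa.
CL = 2W/(ρv²S) = 2×275.66/(1.112×31.5²×2.1) = 0.2379.
CD = 0.0334 + 0.0628 × 0.2379² = 0.03696.
D = q·S·CD = 551.7 × 2.1 × 0.03696 = 42.81 N

D = 42.8 N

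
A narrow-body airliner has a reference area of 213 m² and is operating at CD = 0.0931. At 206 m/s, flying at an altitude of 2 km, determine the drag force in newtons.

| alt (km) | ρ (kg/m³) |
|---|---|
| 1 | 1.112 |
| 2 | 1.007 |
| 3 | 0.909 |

At 2 km, from the table: ρ = 1.007 kg/m³.
D = ½ρv²S·CD = ½ × 1.007 × 206² × 213 × 0.0931 = 4.24×10^5 N ≈ 424 kN

D = 4.24×10^5 N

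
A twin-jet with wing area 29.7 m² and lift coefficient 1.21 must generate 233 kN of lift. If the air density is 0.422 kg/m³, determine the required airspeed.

v = 175 m/s

L = ½ρv²S·CL ⇒ v = √(2L/(ρ·S·CL))
v = √(2 × 2.33×10^5 / (0.422 × 29.7 × 1.21)) = √30730 = 175 m/s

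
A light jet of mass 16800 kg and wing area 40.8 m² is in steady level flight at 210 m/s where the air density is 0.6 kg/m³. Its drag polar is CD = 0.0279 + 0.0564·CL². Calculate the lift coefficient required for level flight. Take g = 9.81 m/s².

Weight W = mg = 16800 × 9.81 = 1.6481×10^5 N; in level flight L = W.
q = ½ρv² = ½ × 0.6 × 210² = 13230 Pa.
Required CL = L/(qS) = 1.6481×10^5/(13230·40.8) = 0.3053.

CL = 0.305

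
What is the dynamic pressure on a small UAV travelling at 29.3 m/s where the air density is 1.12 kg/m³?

q = 481 Pa

q = ½ρv² = ½ × 1.12 × 29.3² = 481 Pa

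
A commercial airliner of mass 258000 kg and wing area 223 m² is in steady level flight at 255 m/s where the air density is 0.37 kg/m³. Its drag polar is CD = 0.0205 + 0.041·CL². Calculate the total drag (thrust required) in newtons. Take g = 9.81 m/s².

D = 1.53×10^5 N

Level flight ⇒ L = W = m·g = 258000 × 9.81 = 2.531×10^6 N.
Dynamic pressure q = 0.5 × 0.37 × 255² = 12030 Pa.
Required CL = L/(qS) = 2.531×10^6/(12030·223) = 0.9435.
CD = 0.0205 + 0.041 × 0.9435² = 0.057.
D = q·S·CD = 12030 × 223 × 0.057 = 1.529×10^5 N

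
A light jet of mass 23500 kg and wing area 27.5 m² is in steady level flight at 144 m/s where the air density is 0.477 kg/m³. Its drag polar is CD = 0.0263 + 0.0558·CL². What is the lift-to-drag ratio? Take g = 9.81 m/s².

Level flight ⇒ L = W = m·g = 23500 × 9.81 = 2.3054×10^5 N.
q = ½ρv² = ½ × 0.477 × 144² = 4946 Pa.
CL = W/(q·S) = 2.3054×10^5 / (4946 × 27.5) = 1.695.
CD = 0.0263 + 0.0558 × 1.695² = 0.1866.
L/D = CL/CD = 1.695 / 0.1866 = 9.08

L/D = 9.08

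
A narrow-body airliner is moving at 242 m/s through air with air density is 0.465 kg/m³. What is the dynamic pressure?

q = ½ρv² = ½ × 0.465 × 242² = 13600 Pa

q = 13600 Pa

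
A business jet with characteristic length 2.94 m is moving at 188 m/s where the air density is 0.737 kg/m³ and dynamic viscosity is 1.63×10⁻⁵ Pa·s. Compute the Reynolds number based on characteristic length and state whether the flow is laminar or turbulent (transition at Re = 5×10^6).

Re = 2.5×10^7 (turbulent)

Re = ρ·v·c/μ = 0.737 × 188 × 2.94 / (1.63×10⁻⁵) = 2.5×10^7
Since 2.5×10^7 > 5×10^6, the flow is turbulent.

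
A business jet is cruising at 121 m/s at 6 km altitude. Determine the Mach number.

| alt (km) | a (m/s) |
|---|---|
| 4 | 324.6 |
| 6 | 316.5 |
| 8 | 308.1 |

At 6 km, from the table: a = 316.5 m/s.
M = v/a = 121 / 316.5 = 0.382

M = 0.382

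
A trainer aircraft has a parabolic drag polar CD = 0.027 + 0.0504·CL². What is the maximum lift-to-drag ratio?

(L/D)max = 13.6

For CD = CD0 + K·CL², (L/D)max occurs at CL* = √(CD0/K) and equals 1/(2√(K·CD0)).
(L/D)max = 1/(2√(0.0504 × 0.027)) = 1/(2 × 0.03689) = 13.6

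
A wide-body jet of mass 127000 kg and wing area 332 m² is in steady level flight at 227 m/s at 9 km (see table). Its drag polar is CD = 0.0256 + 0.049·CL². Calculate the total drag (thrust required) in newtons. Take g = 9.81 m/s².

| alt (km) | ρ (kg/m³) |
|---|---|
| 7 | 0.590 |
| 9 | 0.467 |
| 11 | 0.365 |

At 9 km, from the table: ρ = 0.467 kg/m³.
Level flight ⇒ L = W = m·g = 127000 × 9.81 = 1.2459×10^6 N.
Dynamic pressure q = 0.5 × 0.467 × 227² = 12030 Pa.
CL = 2W/(ρv²S) = 2×1.2459×10^6/(0.467×227²×332) = 0.3119.
CD = 0.0256 + 0.049 × 0.3119² = 0.03037.
D = q·S·CD = 12030 × 332 × 0.03037 = 1.213×10^5 N

D = 1.21×10^5 N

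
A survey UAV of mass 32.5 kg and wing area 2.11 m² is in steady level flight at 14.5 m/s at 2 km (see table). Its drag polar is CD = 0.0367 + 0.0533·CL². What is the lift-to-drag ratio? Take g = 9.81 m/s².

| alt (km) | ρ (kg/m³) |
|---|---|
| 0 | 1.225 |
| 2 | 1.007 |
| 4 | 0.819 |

At 2 km, from the table: ρ = 1.007 kg/m³.
Level flight ⇒ L = W = m·g = 32.5 × 9.81 = 318.82 N.
Dynamic pressure q = 0.5 × 1.007 × 14.5² = 105.9 Pa.
CL = W/(q·S) = 318.82 / (105.9 × 2.11) = 1.427.
CD = 0.0367 + 0.0533 × 1.427² = 0.1453.
L/D = CL/CD = 1.427 / 0.1453 = 9.82

L/D = 9.82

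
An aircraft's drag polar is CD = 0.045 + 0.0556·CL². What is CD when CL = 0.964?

CD = 0.0967

CD = 0.045 + 0.0556 × 0.964² = 0.045 + 0.05167 = 0.0967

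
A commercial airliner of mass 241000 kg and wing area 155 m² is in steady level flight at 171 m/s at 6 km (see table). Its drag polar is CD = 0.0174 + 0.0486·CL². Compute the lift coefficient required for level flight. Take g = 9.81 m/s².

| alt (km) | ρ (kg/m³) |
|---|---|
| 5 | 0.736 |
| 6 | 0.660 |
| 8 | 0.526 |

At 6 km, from the table: ρ = 0.660 kg/m³.
In steady level flight, lift balances weight: W = mg = 241000 × 9.81 = 2.3642×10^6 N.
q = ½ρv² = ½ × 0.66 × 171² = 9650 Pa.
CL = 2W/(ρv²S) = 2×2.3642×10^6/(0.66×171²×155) = 1.581.

CL = 1.58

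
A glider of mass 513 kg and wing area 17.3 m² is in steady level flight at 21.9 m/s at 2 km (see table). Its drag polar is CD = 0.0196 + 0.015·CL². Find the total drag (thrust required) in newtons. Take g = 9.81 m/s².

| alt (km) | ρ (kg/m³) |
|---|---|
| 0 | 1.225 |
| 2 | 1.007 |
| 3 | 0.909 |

At 2 km, from the table: ρ = 1.007 kg/m³.
In steady level flight, lift balances weight: W = mg = 513 × 9.81 = 5032.5 N.
Dynamic pressure q = 0.5 × 1.007 × 21.9² = 241.5 Pa.
CL = W/(q·S) = 5032.5 / (241.5 × 17.3) = 1.205.
CD = 0.0196 + 0.015 × 1.205² = 0.04137.
D = q·S·CD = 241.5 × 17.3 × 0.04137 = 172.8 N

D = 173 N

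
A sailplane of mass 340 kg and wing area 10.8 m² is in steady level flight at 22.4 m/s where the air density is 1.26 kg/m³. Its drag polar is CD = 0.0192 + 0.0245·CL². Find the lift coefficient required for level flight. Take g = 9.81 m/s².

Level flight ⇒ L = W = m·g = 340 × 9.81 = 3335.4 N.
q = ½ρv² = ½ × 1.26 × 22.4² = 316.1 Pa.
CL = W/(q·S) = 3335.4 / (316.1 × 10.8) = 0.977.

CL = 0.977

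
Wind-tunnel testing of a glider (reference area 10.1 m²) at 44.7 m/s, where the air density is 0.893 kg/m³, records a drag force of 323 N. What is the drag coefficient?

CD = 0.0358

From D = ½ρv²S·CD, rearranging gives CD = 2D/(ρv²S).
CD = 2 × 323 / (0.893 × 44.7² × 10.1) = 0.0358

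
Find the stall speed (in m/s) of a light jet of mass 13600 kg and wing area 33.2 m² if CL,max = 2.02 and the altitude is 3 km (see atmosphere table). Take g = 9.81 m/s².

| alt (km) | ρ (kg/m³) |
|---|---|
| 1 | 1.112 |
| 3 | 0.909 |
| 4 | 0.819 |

At 3 km, from the table: ρ = 0.909 kg/m³.
Stall occurs when L = W at CL,max. W = mg = 13600 × 9.81 = 1.334×10^5 N.
From L = ½ρV²S·CL,max = W: V_stall = √(2W/(ρSCL,max)) = √(2·1.334×10^5/(0.909·33.2·2.02))
V_stall = √4377 = 66.2 m/s

V_stall = 66.2 m/s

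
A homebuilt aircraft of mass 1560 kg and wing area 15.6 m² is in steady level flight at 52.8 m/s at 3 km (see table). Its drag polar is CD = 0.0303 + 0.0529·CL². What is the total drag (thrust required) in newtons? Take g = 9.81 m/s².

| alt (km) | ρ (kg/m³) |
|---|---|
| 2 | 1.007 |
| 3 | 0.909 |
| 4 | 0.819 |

D = 1230 N

At 3 km, from the table: ρ = 0.909 kg/m³.
In steady level flight, lift balances weight: W = mg = 1560 × 9.81 = 15304 N.
Dynamic pressure q = 0.5 × 0.909 × 52.8² = 1267 Pa.
CL = 2W/(ρv²S) = 2×15304/(0.909×52.8²×15.6) = 0.7742.
CD = 0.0303 + 0.0529 × 0.7742² = 0.06201.
D = q·S·CD = 1267 × 15.6 × 0.06201 = 1226 N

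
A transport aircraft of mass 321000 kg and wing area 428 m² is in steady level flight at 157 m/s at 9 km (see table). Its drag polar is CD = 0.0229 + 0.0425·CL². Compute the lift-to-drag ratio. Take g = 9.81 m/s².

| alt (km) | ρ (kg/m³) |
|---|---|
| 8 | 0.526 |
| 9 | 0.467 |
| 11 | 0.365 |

At 9 km, from the table: ρ = 0.467 kg/m³.
In steady level flight, lift balances weight: W = mg = 321000 × 9.81 = 3.149×10^6 N.
q = ½ρv² = ½ × 0.467 × 157² = 5756 Pa.
Required CL = L/(qS) = 3.149×10^6/(5756·428) = 1.278.
CD = 0.0229 + 0.0425 × 1.278² = 0.09235.
L/D = CL/CD = 1.278 / 0.09235 = 13.8

L/D = 13.8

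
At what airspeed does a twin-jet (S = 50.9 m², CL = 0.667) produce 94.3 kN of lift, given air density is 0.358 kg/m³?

L = ½ρv²S·CL ⇒ v = √(2L/(ρ·S·CL))
v = √(2 × 94300 / (0.358 × 50.9 × 0.667)) = √15520 = 125 m/s

v = 125 m/s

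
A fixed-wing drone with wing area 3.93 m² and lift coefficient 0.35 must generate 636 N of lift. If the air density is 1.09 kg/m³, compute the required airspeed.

v = 29.1 m/s

L = ½ρv²S·CL ⇒ v = √(2L/(ρ·S·CL))
v = √(2 × 636 / (1.09 × 3.93 × 0.35)) = √848.4 = 29.1 m/s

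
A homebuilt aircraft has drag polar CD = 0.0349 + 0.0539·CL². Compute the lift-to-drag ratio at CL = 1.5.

L/D = 9.6

CD = 0.0349 + 0.0539 × 1.5² = 0.1562
L/D = CL/CD = 1.5 / 0.1562 = 9.6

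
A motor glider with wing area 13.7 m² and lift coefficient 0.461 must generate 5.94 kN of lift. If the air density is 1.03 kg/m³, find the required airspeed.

L = ½ρv²S·CL ⇒ v = √(2L/(ρ·S·CL))
v = √(2 × 5940 / (1.03 × 13.7 × 0.461)) = √1826 = 42.7 m/s

v = 42.7 m/s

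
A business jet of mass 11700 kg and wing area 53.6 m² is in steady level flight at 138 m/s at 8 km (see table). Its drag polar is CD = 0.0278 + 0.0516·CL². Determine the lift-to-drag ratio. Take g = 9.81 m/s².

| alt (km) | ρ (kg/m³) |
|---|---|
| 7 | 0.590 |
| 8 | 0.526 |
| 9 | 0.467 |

L/D = 11.5

At 8 km, from the table: ρ = 0.526 kg/m³.
Weight W = mg = 11700 × 9.81 = 1.1478×10^5 N; in level flight L = W.
Dynamic pressure q = 0.5 × 0.526 × 138² = 5009 Pa.
CL = 2W/(ρv²S) = 2×1.1478×10^5/(0.526×138²×53.6) = 0.4275.
CD = 0.0278 + 0.0516 × 0.4275² = 0.03723.
L/D = CL/CD = 0.4275 / 0.03723 = 11.5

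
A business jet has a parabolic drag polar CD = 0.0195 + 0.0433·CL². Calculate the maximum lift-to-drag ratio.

For CD = CD0 + K·CL², (L/D)max occurs at CL* = √(CD0/K) and equals 1/(2√(K·CD0)).
(L/D)max = 1/(2√(0.0433 × 0.0195)) = 1/(2 × 0.02906) = 17.2

(L/D)max = 17.2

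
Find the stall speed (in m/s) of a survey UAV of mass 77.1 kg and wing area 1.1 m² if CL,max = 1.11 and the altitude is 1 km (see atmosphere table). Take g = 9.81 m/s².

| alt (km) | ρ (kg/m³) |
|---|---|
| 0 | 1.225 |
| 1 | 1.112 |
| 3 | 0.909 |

At 1 km, from the table: ρ = 1.112 kg/m³.
Stall occurs when L = W at CL,max. W = mg = 77.1 × 9.81 = 756.4 N.
From L = ½ρV²S·CL,max = W: V_stall = √(2W/(ρSCL,max)) = √(2·756.4/(1.112·1.1·1.11))
V_stall = √1114 = 33.4 m/s

V_stall = 33.4 m/s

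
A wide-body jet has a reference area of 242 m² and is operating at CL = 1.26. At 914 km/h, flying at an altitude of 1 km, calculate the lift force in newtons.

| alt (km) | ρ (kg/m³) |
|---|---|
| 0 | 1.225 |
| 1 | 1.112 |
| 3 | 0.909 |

L = 1.09×10^7 N

At 1 km, from the table: ρ = 1.112 kg/m³.
Convert speed: v = 914 km/h ÷ 3.6 = 253.9 m/s.
Dynamic pressure q = ½ρv² = ½ × 1.112 × 253.9² = 35840 Pa.
L = q·S·CL = 35840 × 242 × 1.26 = 1.09×10^7 N ≈ 10900 kN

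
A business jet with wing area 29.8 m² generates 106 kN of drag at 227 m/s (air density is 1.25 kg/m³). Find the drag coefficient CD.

From D = ½ρv²S·CD, rearranging gives CD = 2D/(ρv²S).
CD = 2 × 1.06×10^5 / (1.25 × 227² × 29.8) = 0.11

CD = 0.11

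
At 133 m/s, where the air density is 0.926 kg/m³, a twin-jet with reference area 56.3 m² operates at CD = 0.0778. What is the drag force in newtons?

Dynamic pressure q = ½ρv² = ½ × 0.926 × 133² = 8190 Pa.
D = q·S·CD = 8190 × 56.3 × 0.0778 = 35900 N ≈ 35.9 kN

D = 35900 N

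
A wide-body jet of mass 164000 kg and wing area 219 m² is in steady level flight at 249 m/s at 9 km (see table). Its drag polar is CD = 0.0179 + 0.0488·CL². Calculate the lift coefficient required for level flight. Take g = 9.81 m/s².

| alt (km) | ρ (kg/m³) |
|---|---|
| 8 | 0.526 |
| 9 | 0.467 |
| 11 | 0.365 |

At 9 km, from the table: ρ = 0.467 kg/m³.
Weight W = mg = 164000 × 9.81 = 1.6088×10^6 N; in level flight L = W.
Dynamic pressure q = 0.5 × 0.467 × 249² = 14480 Pa.
CL = 2W/(ρv²S) = 2×1.6088×10^6/(0.467×249²×219) = 0.5074.

CL = 0.507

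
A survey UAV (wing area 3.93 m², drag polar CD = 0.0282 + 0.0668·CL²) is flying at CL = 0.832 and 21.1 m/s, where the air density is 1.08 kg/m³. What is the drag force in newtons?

D = 70.3 N

CD = 0.0282 + 0.0668 × 0.832² = 0.07444
D = ½ρv²S·CD = ½ × 1.08 × 21.1² × 3.93 × 0.07444 = 70.3 N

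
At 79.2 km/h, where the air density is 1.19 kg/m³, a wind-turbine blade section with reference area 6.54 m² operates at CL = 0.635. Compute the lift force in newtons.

L = 1200 N

Convert speed: v = 79.2 km/h ÷ 3.6 = 22 m/s.
Dynamic pressure q = ½ρv² = ½ × 1.19 × 22² = 288 Pa.
L = q·S·CL = 288 × 6.54 × 0.635 = 1200 N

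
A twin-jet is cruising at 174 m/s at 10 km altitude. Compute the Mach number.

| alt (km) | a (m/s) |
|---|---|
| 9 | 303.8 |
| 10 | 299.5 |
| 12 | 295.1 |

At 10 km, from the table: a = 299.5 m/s.
M = v/a = 174 / 299.5 = 0.581

M = 0.581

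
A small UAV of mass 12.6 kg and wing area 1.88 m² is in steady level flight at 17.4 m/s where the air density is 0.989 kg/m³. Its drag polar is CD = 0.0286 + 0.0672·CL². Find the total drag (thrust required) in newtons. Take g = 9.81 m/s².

D = 11.7 N

In steady level flight, lift balances weight: W = mg = 12.6 × 9.81 = 123.61 N.
q = ½ρv² = ½ × 0.989 × 17.4² = 149.7 Pa.
CL = W/(q·S) = 123.61 / (149.7 × 1.88) = 0.4392.
CD = 0.0286 + 0.0672 × 0.4392² = 0.04156.
D = q·S·CD = 149.7 × 1.88 × 0.04156 = 11.7 N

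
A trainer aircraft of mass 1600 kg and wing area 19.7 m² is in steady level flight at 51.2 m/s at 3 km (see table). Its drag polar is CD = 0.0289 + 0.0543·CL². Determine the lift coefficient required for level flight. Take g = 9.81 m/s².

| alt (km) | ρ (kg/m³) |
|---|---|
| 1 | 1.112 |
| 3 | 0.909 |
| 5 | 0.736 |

At 3 km, from the table: ρ = 0.909 kg/m³.
Weight W = mg = 1600 × 9.81 = 15696 N; in level flight L = W.
Dynamic pressure q = 0.5 × 0.909 × 51.2² = 1191 Pa.
CL = W/(q·S) = 15696 / (1191 × 19.7) = 0.6687.

CL = 0.669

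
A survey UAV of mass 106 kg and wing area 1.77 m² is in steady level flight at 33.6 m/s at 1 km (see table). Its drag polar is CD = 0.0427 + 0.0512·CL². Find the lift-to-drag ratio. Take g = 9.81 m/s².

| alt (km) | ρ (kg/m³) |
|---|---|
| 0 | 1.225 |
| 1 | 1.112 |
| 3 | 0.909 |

L/D = 10.7

At 1 km, from the table: ρ = 1.112 kg/m³.
In steady level flight, lift balances weight: W = mg = 106 × 9.81 = 1039.9 N.
q = ½ρv² = ½ × 1.112 × 33.6² = 627.7 Pa.
CL = 2W/(ρv²S) = 2×1039.9/(1.112×33.6²×1.77) = 0.9359.
CD = 0.0427 + 0.0512 × 0.9359² = 0.08755.
L/D = CL/CD = 0.9359 / 0.08755 = 10.7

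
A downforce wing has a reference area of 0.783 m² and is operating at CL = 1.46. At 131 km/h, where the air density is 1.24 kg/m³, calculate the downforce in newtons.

Convert speed: v = 131 km/h ÷ 3.6 = 36.39 m/s.
L = ½ρv²S·CL = ½ × 1.24 × 36.39² × 0.783 × 1.46 = 939 N

L = 939 N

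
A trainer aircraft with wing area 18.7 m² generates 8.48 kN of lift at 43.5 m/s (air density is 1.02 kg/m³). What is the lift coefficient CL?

CL = 0.47

From L = ½ρv²S·CL, rearranging gives CL = 2L/(ρv²S).
CL = 2 × 8480 / (1.02 × 43.5² × 18.7) = 0.47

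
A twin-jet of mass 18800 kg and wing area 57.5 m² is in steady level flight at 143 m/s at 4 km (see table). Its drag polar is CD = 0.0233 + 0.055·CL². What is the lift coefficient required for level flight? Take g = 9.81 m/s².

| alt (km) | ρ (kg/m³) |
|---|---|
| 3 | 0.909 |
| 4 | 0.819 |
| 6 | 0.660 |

At 4 km, from the table: ρ = 0.819 kg/m³.
Weight W = mg = 18800 × 9.81 = 1.8443×10^5 N; in level flight L = W.
q = ½ρv² = ½ × 0.819 × 143² = 8374 Pa.
Required CL = L/(qS) = 1.8443×10^5/(8374·57.5) = 0.383.

CL = 0.383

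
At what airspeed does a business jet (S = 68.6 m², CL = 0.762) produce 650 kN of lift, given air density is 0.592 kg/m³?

v = 205 m/s

L = ½ρv²S·CL ⇒ v = √(2L/(ρ·S·CL))
v = √(2 × 6.5×10^5 / (0.592 × 68.6 × 0.762)) = √42010 = 205 m/s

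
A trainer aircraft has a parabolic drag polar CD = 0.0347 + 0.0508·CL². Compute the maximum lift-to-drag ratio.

For CD = CD0 + K·CL², (L/D)max occurs at CL* = √(CD0/K) and equals 1/(2√(K·CD0)).
(L/D)max = 1/(2√(0.0508 × 0.0347)) = 1/(2 × 0.04199) = 11.9

(L/D)max = 11.9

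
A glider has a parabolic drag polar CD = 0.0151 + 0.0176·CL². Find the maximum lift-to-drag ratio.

(L/D)max = 30.7

For CD = CD0 + K·CL², (L/D)max occurs at CL* = √(CD0/K) and equals 1/(2√(K·CD0)).
(L/D)max = 1/(2√(0.0176 × 0.0151)) = 1/(2 × 0.0163) = 30.7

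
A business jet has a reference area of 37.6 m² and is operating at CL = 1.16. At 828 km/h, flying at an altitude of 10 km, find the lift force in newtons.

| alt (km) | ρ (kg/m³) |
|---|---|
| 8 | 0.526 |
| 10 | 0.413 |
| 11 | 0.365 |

At 10 km, from the table: ρ = 0.413 kg/m³.
Convert speed: v = 828 km/h ÷ 3.6 = 230 m/s.
Dynamic pressure q = ½ρv² = ½ × 0.413 × 230² = 10920 Pa.
L = q·S·CL = 10920 × 37.6 × 1.16 = 4.76×10^5 N ≈ 476 kN

L = 4.76×10^5 N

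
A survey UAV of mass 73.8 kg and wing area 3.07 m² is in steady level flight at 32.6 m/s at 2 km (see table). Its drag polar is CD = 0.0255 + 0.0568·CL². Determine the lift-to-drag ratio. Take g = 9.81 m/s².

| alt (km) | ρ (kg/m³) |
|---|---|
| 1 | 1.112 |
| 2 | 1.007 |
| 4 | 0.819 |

At 2 km, from the table: ρ = 1.007 kg/m³.
In steady level flight, lift balances weight: W = mg = 73.8 × 9.81 = 723.98 N.
Dynamic pressure q = 0.5 × 1.007 × 32.6² = 535.1 Pa.
CL = 2W/(ρv²S) = 2×723.98/(1.007×32.6²×3.07) = 0.4407.
CD = 0.0255 + 0.0568 × 0.4407² = 0.03653.
L/D = CL/CD = 0.4407 / 0.03653 = 12.1

L/D = 12.1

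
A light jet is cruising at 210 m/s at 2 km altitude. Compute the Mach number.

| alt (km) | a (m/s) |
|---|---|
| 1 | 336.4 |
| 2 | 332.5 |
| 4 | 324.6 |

At 2 km, from the table: a = 332.5 m/s.
M = v/a = 210 / 332.5 = 0.632

M = 0.632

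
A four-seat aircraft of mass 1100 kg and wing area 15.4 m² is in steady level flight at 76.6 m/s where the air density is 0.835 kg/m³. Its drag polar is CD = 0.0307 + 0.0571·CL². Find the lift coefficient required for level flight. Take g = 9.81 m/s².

CL = 0.286

Level flight ⇒ L = W = m·g = 1100 × 9.81 = 10791 N.
Dynamic pressure q = 0.5 × 0.835 × 76.6² = 2450 Pa.
CL = 2W/(ρv²S) = 2×10791/(0.835×76.6²×15.4) = 0.286.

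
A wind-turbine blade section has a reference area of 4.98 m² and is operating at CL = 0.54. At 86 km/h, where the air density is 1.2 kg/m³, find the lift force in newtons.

Convert speed: v = 86 km/h ÷ 3.6 = 23.89 m/s.
Dynamic pressure q = ½ρv² = ½ × 1.2 × 23.89² = 342.4 Pa.
L = q·S·CL = 342.4 × 4.98 × 0.54 = 921 N

L = 921 N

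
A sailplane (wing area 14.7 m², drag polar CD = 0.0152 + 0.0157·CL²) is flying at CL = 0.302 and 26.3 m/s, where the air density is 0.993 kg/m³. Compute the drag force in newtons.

CD = 0.0152 + 0.0157 × 0.302² = 0.01663
D = ½ρv²S·CD = ½ × 0.993 × 26.3² × 14.7 × 0.01663 = 84 N

D = 84 N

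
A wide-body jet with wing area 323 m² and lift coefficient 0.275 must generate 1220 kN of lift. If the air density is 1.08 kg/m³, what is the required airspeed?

v = 159 m/s

L = ½ρv²S·CL ⇒ v = √(2L/(ρ·S·CL))
v = √(2 × 1.22×10^6 / (1.08 × 323 × 0.275)) = √25430 = 159 m/s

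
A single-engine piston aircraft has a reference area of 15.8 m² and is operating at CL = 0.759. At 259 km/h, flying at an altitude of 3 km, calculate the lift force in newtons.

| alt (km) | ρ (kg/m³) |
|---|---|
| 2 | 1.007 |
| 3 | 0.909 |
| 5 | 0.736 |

L = 28200 N

At 3 km, from the table: ρ = 0.909 kg/m³.
Convert speed: v = 259 km/h ÷ 3.6 = 71.94 m/s.
L = ½ρv²S·CL = ½ × 0.909 × 71.94² × 15.8 × 0.759 = 28200 N ≈ 28.2 kN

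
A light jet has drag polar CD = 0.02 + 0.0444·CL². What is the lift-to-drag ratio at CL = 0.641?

L/D = 16.8

CD = 0.02 + 0.0444 × 0.641² = 0.03824
L/D = CL/CD = 0.641 / 0.03824 = 16.8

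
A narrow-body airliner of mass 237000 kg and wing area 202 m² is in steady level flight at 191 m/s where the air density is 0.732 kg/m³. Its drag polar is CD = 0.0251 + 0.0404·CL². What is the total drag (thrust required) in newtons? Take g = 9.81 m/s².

Weight W = mg = 237000 × 9.81 = 2.325×10^6 N; in level flight L = W.
q = ½ρv² = ½ × 0.732 × 191² = 13350 Pa.
CL = 2W/(ρv²S) = 2×2.325×10^6/(0.732×191²×202) = 0.862.
CD = 0.0251 + 0.0404 × 0.862² = 0.05512.
D = q·S·CD = 13350 × 202 × 0.05512 = 1.487×10^5 N

D = 1.49×10^5 N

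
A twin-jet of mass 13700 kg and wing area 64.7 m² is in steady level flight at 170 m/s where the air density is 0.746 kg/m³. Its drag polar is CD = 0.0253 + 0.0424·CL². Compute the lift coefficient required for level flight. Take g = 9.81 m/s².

In steady level flight, lift balances weight: W = mg = 13700 × 9.81 = 1.344×10^5 N.
q = ½ρv² = ½ × 0.746 × 170² = 10780 Pa.
CL = W/(q·S) = 1.344×10^5 / (10780 × 64.7) = 0.1927.

CL = 0.193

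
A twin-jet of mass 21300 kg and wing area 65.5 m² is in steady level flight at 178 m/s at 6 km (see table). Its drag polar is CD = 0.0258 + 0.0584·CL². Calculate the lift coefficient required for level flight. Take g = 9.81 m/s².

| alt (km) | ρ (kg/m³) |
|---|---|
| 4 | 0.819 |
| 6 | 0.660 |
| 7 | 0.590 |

At 6 km, from the table: ρ = 0.660 kg/m³.
In steady level flight, lift balances weight: W = mg = 21300 × 9.81 = 2.0895×10^5 N.
Dynamic pressure q = 0.5 × 0.66 × 178² = 10460 Pa.
CL = 2W/(ρv²S) = 2×2.0895×10^5/(0.66×178²×65.5) = 0.3051.

CL = 0.305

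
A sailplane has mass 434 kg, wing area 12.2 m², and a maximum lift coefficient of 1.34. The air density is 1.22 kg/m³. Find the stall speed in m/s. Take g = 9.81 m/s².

Weight W = mg = 434 × 9.81 = 4258 N.
V_stall = √(2W/(ρ·S·CL,max)) = √(2 × 4258 / (1.22 × 12.2 × 1.34))
V_stall = √426.9 = 20.7 m/s

V_stall = 20.7 m/s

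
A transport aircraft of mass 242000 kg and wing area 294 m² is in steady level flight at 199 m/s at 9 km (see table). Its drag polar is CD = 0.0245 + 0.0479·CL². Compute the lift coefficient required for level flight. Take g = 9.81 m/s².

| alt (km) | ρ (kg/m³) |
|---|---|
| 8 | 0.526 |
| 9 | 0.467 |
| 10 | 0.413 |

CL = 0.873

At 9 km, from the table: ρ = 0.467 kg/m³.
Level flight ⇒ L = W = m·g = 242000 × 9.81 = 2.374×10^6 N.
q = ½ρv² = ½ × 0.467 × 199² = 9247 Pa.
CL = W/(q·S) = 2.374×10^6 / (9247 × 294) = 0.8733.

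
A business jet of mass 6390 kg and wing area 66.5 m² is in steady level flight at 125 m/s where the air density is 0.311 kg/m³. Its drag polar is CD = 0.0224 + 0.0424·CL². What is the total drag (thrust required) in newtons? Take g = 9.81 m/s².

D = 4650 N

Level flight ⇒ L = W = m·g = 6390 × 9.81 = 62686 N.
q = ½ρv² = ½ × 0.311 × 125² = 2430 Pa.
CL = 2W/(ρv²S) = 2×62686/(0.311×125²×66.5) = 0.388.
CD = 0.0224 + 0.0424 × 0.388² = 0.02878.
D = q·S·CD = 2430 × 66.5 × 0.02878 = 4650 N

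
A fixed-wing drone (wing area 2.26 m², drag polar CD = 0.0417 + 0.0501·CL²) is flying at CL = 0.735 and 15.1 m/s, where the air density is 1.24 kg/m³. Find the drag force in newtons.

D = 22 N

CD = 0.0417 + 0.0501 × 0.735² = 0.06877
D = ½ρv²S·CD = ½ × 1.24 × 15.1² × 2.26 × 0.06877 = 22 N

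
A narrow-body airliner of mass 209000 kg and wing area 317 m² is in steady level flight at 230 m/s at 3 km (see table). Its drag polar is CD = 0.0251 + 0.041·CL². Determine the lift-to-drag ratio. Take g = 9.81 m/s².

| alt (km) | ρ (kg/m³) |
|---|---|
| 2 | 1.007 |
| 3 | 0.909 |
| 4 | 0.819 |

L/D = 9.58

At 3 km, from the table: ρ = 0.909 kg/m³.
In steady level flight, lift balances weight: W = mg = 209000 × 9.81 = 2.0503×10^6 N.
q = ½ρv² = ½ × 0.909 × 230² = 24040 Pa.
CL = 2W/(ρv²S) = 2×2.0503×10^6/(0.909×230²×317) = 0.269.
CD = 0.0251 + 0.041 × 0.269² = 0.02807.
L/D = CL/CD = 0.269 / 0.02807 = 9.58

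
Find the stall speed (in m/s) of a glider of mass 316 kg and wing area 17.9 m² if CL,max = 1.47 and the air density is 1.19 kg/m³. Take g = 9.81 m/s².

At stall, lift equals weight: L = W = m·g = 316 × 9.81 = 3100 N.
V_stall = √(2W/(ρ·S·CL,max)) = √(2 × 3100 / (1.19 × 17.9 × 1.47))
V_stall = √198 = 14.1 m/s

V_stall = 14.1 m/s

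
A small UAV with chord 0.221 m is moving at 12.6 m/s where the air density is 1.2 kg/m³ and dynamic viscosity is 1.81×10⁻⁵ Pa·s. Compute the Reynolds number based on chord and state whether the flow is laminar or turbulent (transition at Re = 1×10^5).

Re = ρ·v·c/μ = 1.2 × 12.6 × 0.221 / (1.81×10⁻⁵) = 1.85×10^5
Since 1.85×10^5 > 1×10^5, the flow is turbulent.

Re = 1.85×10^5 (turbulent)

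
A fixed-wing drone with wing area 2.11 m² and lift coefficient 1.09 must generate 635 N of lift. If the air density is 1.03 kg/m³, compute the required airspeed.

v = 23.2 m/s

L = ½ρv²S·CL ⇒ v = √(2L/(ρ·S·CL))
v = √(2 × 635 / (1.03 × 2.11 × 1.09)) = √536.1 = 23.2 m/s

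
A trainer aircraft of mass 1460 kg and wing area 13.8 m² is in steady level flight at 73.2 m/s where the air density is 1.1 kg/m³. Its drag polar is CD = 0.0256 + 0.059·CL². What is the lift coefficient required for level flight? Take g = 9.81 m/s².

Level flight ⇒ L = W = m·g = 1460 × 9.81 = 14323 N.
q = ½ρv² = ½ × 1.1 × 73.2² = 2947 Pa.
CL = 2W/(ρv²S) = 2×14323/(1.1×73.2²×13.8) = 0.3522.

CL = 0.352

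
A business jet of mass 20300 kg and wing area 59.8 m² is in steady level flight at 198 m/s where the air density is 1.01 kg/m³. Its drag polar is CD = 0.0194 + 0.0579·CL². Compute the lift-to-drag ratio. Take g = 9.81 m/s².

In steady level flight, lift balances weight: W = mg = 20300 × 9.81 = 1.9914×10^5 N.
q = ½ρv² = ½ × 1.01 × 198² = 19800 Pa.
CL = W/(q·S) = 1.9914×10^5 / (19800 × 59.8) = 0.1682.
CD = 0.0194 + 0.0579 × 0.1682² = 0.02104.
L/D = CL/CD = 0.1682 / 0.02104 = 8

L/D = 8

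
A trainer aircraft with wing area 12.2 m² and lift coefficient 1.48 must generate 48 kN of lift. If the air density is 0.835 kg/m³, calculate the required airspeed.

v = 79.8 m/s

L = ½ρv²S·CL ⇒ v = √(2L/(ρ·S·CL))
v = √(2 × 48000 / (0.835 × 12.2 × 1.48)) = √6367 = 79.8 m/s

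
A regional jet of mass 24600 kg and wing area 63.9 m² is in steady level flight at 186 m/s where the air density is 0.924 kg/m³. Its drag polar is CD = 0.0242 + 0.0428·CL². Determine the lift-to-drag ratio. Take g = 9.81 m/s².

In steady level flight, lift balances weight: W = mg = 24600 × 9.81 = 2.4133×10^5 N.
Dynamic pressure q = 0.5 × 0.924 × 186² = 15980 Pa.
CL = 2W/(ρv²S) = 2×2.4133×10^5/(0.924×186²×63.9) = 0.2363.
CD = 0.0242 + 0.0428 × 0.2363² = 0.02659.
L/D = CL/CD = 0.2363 / 0.02659 = 8.89

L/D = 8.89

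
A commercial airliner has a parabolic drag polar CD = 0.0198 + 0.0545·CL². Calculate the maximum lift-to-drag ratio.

For CD = CD0 + K·CL², (L/D)max occurs at CL* = √(CD0/K) and equals 1/(2√(K·CD0)).
(L/D)max = 1/(2√(0.0545 × 0.0198)) = 1/(2 × 0.03285) = 15.2

(L/D)max = 15.2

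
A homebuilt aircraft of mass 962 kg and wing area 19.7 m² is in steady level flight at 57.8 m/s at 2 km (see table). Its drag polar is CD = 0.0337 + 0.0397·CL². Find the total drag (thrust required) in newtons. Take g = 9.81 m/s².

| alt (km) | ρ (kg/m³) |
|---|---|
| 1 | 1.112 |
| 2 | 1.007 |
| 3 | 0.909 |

D = 1220 N

At 2 km, from the table: ρ = 1.007 kg/m³.
In steady level flight, lift balances weight: W = mg = 962 × 9.81 = 9437.2 N.
q = ½ρv² = ½ × 1.007 × 57.8² = 1682 Pa.
Required CL = L/(qS) = 9437.2/(1682·19.7) = 0.2848.
CD = 0.0337 + 0.0397 × 0.2848² = 0.03692.
D = q·S·CD = 1682 × 19.7 × 0.03692 = 1223 N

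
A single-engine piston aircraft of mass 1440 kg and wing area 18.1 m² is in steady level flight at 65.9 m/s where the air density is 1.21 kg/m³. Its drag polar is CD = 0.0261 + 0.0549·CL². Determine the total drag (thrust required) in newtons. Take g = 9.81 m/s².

D = 1470 N

Level flight ⇒ L = W = m·g = 1440 × 9.81 = 14126 N.
Dynamic pressure q = 0.5 × 1.21 × 65.9² = 2627 Pa.
CL = 2W/(ρv²S) = 2×14126/(1.21×65.9²×18.1) = 0.297.
CD = 0.0261 + 0.0549 × 0.297² = 0.03094.
D = q·S·CD = 2627 × 18.1 × 0.03094 = 1472 N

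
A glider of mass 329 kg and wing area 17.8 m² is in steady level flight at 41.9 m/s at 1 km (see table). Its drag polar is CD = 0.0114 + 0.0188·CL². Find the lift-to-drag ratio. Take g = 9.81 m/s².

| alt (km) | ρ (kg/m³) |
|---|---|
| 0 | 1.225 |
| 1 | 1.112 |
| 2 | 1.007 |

At 1 km, from the table: ρ = 1.112 kg/m³.
In steady level flight, lift balances weight: W = mg = 329 × 9.81 = 3227.5 N.
Dynamic pressure q = 0.5 × 1.112 × 41.9² = 976.1 Pa.
CL = W/(q·S) = 3227.5 / (976.1 × 17.8) = 0.1858.
CD = 0.0114 + 0.0188 × 0.1858² = 0.01205.
L/D = CL/CD = 0.1858 / 0.01205 = 15.4

L/D = 15.4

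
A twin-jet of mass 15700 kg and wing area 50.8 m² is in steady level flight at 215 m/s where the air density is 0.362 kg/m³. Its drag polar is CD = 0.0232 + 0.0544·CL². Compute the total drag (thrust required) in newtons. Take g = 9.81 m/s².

In steady level flight, lift balances weight: W = mg = 15700 × 9.81 = 1.5402×10^5 N.
q = ½ρv² = ½ × 0.362 × 215² = 8367 Pa.
CL = W/(q·S) = 1.5402×10^5 / (8367 × 50.8) = 0.3624.
CD = 0.0232 + 0.0544 × 0.3624² = 0.03034.
D = q·S·CD = 8367 × 50.8 × 0.03034 = 12900 N

D = 12900 N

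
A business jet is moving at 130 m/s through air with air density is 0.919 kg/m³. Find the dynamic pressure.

q = 7770 Pa

q = ½ρv² = ½ × 0.919 × 130² = 7770 Pa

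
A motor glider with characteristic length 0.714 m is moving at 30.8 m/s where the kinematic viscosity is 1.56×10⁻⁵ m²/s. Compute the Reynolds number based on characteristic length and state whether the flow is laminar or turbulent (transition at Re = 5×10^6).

Re = 1.41×10^6 (laminar)

Re = v·c/ν = 30.8 × 0.714 / (1.56×10⁻⁵) = 1.41×10^6
Since 1.41×10^6 < 5×10^6, the flow is laminar.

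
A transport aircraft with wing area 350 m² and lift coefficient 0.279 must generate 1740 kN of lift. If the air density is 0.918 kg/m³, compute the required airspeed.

L = ½ρv²S·CL ⇒ v = √(2L/(ρ·S·CL))
v = √(2 × 1.74×10^6 / (0.918 × 350 × 0.279)) = √38820 = 197 m/s

v = 197 m/s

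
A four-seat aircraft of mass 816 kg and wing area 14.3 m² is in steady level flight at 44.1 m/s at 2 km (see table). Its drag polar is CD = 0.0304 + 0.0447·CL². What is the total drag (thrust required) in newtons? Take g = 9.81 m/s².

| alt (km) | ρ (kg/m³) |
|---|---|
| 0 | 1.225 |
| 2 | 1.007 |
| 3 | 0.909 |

D = 630 N

At 2 km, from the table: ρ = 1.007 kg/m³.
Level flight ⇒ L = W = m·g = 816 × 9.81 = 8005 N.
Dynamic pressure q = 0.5 × 1.007 × 44.1² = 979.2 Pa.
CL = W/(q·S) = 8005 / (979.2 × 14.3) = 0.5717.
CD = 0.0304 + 0.0447 × 0.5717² = 0.04501.
D = q·S·CD = 979.2 × 14.3 × 0.04501 = 630.2 N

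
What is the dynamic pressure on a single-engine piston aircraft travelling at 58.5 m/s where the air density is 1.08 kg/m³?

q = ½ρv² = ½ × 1.08 × 58.5² = 1850 Pa

q = 1850 Pa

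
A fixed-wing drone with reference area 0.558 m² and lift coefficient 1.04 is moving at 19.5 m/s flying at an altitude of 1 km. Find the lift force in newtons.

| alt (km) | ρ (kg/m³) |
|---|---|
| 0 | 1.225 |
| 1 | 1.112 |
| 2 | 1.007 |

L = 123 N

At 1 km, from the table: ρ = 1.112 kg/m³.
L = ½ρv²S·CL = ½ × 1.112 × 19.5² × 0.558 × 1.04 = 123 N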